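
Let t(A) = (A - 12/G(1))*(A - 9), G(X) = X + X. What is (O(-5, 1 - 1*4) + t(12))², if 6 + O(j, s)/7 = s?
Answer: 2025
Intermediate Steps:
G(X) = 2*X
O(j, s) = -42 + 7*s
t(A) = (-9 + A)*(-6 + A) (t(A) = (A - 12/(2*1))*(A - 9) = (A - 12/2)*(-9 + A) = (A - 12*½)*(-9 + A) = (A - 6)*(-9 + A) = (-6 + A)*(-9 + A) = (-9 + A)*(-6 + A))
(O(-5, 1 - 1*4) + t(12))² = ((-42 + 7*(1 - 1*4)) + (54 + 12² - 15*12))² = ((-42 + 7*(1 - 4)) + (54 + 144 - 180))² = ((-42 + 7*(-3)) + 18)² = ((-42 - 21) + 18)² = (-63 + 18)² = (-45)² = 2025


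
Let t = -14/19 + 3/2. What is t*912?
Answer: 696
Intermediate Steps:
t = 29/38 (t = -14*1/19 + 3*(½) = -14/19 + 3/2 = 29/38 ≈ 0.76316)
t*912 = (29/38)*912 = 696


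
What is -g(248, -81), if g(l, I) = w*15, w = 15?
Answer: -225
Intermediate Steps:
g(l, I) = 225 (g(l, I) = 15*15 = 225)
-g(248, -81) = -1*225 = -225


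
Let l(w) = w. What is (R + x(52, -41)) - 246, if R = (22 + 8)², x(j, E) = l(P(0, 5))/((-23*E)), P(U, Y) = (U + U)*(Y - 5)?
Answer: 654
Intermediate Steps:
P(U, Y) = 2*U*(-5 + Y) (P(U, Y) = (2*U)*(-5 + Y) = 2*U*(-5 + Y))
x(j, E) = 0 (x(j, E) = (2*0*(-5 + 5))/((-23*E)) = (2*0*0)*(-1/(23*E)) = 0*(-1/(23*E)) = 0)
R = 900 (R = 30² = 900)
(R + x(52, -41)) - 246 = (900 + 0) - 246 = 900 - 246 = 654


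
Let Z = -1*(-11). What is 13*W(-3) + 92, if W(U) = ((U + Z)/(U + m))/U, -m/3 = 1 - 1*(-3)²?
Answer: 5692/63 ≈ 90.349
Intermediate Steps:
Z = 11
m = 24 (m = -3*(1 - 1*(-3)²) = -3*(1 - 1*9) = -3*(1 - 9) = -3*(-8) = 24)
W(U) = (11 + U)/(U*(24 + U)) (W(U) = ((U + 11)/(U + 24))/U = ((11 + U)/(24 + U))/U = (11 + U)/(U*(24 + U)))
13*W(-3) + 92 = 13*((11 - 3)/((-3)*(24 - 3))) + 92 = 13*(-⅓*8/21) + 92 = 13*(-⅓*1/21*8) + 92 = 13*(-8/63) + 92 = -104/63 + 92 = 5692/63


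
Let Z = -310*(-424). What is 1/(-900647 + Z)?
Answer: -1/769207 ≈ -1.3000e-6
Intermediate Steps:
Z = 131440
1/(-900647 + Z) = 1/(-900647 + 131440) = 1/(-769207) = -1/769207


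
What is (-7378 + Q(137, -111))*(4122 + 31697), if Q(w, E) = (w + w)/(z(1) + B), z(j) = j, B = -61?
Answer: -7933084663/30 ≈ -2.6444e+8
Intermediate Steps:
Q(w, E) = -w/30 (Q(w, E) = (w + w)/(1 - 61) = (2*w)/(-60) = (2*w)*(-1/60) = -w/30)
(-7378 + Q(137, -111))*(4122 + 31697) = (-7378 - 1/30*137)*(4122 + 31697) = (-7378 - 137/30)*35819 = -221477/30*35819 = -7933084663/30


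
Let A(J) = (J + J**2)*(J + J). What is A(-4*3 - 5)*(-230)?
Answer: 2127040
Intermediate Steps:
A(J) = 2*J*(J + J**2) (A(J) = (J + J**2)*(2*J) = 2*J*(J + J**2))
A(-4*3 - 5)*(-230) = (2*(-4*3 - 5)**2*(1 + (-4*3 - 5)))*(-230) = (2*(-12 - 5)**2*(1 + (-12 - 5)))*(-230) = (2*(-17)**2*(1 - 17))*(-230) = (2*289*(-16))*(-230) = -9248*(-230) = 2127040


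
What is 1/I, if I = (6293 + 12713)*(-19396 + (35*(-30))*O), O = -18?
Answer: -1/9426976 ≈ -1.0608e-7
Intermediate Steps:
I = -9426976 (I = (6293 + 12713)*(-19396 + (35*(-30))*(-18)) = 19006*(-19396 - 1050*(-18)) = 19006*(-19396 + 18900) = 19006*(-496) = -9426976)
1/I = 1/(-9426976) = -1/9426976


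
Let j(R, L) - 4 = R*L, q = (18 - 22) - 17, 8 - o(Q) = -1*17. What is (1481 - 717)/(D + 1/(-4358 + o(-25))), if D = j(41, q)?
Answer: -1655206/1856691 ≈ -0.89148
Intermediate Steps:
o(Q) = 25 (o(Q) = 8 - (-1)*17 = 8 - 1*(-17) = 8 + 17 = 25)
q = -21 (q = -4 - 17 = -21)
j(R, L) = 4 + L*R (j(R, L) = 4 + R*L = 4 + L*R)
D = -857 (D = 4 - 21*41 = 4 - 861 = -857)
(1481 - 717)/(D + 1/(-4358 + o(-25))) = (1481 - 717)/(-857 + 1/(-4358 + 25)) = 764/(-857 + 1/(-4333)) = 764/(-857 - 1/4333) = 764/(-3713382/4333) = 764*(-4333/3713382) = -1655206/1856691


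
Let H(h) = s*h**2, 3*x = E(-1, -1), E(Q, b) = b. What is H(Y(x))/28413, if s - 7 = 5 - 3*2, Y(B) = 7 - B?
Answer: 88/7749 ≈ 0.011356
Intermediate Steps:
x = -1/3 (x = (1/3)*(-1) = -1/3 ≈ -0.33333)
s = 6 (s = 7 + (5 - 3*2) = 7 + (5 - 6) = 7 - 1 = 6)
H(h) = 6*h**2
H(Y(x))/28413 = (6*(7 - 1*(-1/3))**2)/28413 = (6*(7 + 1/3)**2)*(1/28413) = (6*(22/3)**2)*(1/28413) = (6*(484/9))*(1/28413) = (968/3)*(1/28413) = 88/7749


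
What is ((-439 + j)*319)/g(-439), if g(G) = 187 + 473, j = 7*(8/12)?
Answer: -37787/180 ≈ -209.93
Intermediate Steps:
j = 14/3 (j = 7*(8*(1/12)) = 7*(⅔) = 14/3 ≈ 4.6667)
g(G) = 660
((-439 + j)*319)/g(-439) = ((-439 + 14/3)*319)/660 = -1303/3*319*(1/660) = -415657/3*1/660 = -37787/180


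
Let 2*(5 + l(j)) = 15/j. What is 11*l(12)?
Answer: -385/8 ≈ -48.125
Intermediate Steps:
l(j) = -5 + 15/(2*j) (l(j) = -5 + (15/j)/2 = -5 + 15/(2*j))
11*l(12) = 11*(-5 + (15/2)/12) = 11*(-5 + (15/2)*(1/12)) = 11*(-5 + 5/8) = 11*(-35/8) = -385/8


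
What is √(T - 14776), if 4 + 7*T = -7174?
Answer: 3*I*√86030/7 ≈ 125.7*I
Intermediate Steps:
T = -7178/7 (T = -4/7 + (⅐)*(-7174) = -4/7 - 7174/7 = -7178/7 ≈ -1025.4)
√(T - 14776) = √(-7178/7 - 14776) = √(-110610/7) = 3*I*√86030/7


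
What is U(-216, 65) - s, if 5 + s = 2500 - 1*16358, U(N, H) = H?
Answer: 13928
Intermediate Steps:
s = -13863 (s = -5 + (2500 - 1*16358) = -5 + (2500 - 16358) = -5 - 13858 = -13863)
U(-216, 65) - s = 65 - 1*(-13863) = 65 + 13863 = 13928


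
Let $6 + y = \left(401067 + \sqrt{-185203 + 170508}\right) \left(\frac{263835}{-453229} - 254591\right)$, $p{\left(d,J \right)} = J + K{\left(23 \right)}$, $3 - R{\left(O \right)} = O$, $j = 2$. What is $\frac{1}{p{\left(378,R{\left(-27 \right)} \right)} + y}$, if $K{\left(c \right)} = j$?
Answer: $- \frac{5243682154445599271554}{535423425275065032305189378064359} + \frac{26148659230406923 i \sqrt{14695}}{1070846850550130064610378756128718} \approx -9.7935 \cdot 10^{-12} + 2.9601 \cdot 10^{-15} i$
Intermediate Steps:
$R{\left(O \right)} = 3 - O$
$K{\left(c \right)} = 2$
$p{\left(d,J \right)} = 2 + J$ ($p{\left(d,J \right)} = J + 2 = 2 + J$)
$y = - \frac{46278434575801032}{453229} - \frac{115388288174 i \sqrt{14695}}{453229}$ ($y = -6 + \left(401067 + \sqrt{-185203 + 170508}\right) \left(\frac{263835}{-453229} - 254591\right) = -6 + \left(401067 + \sqrt{-14695}\right) \left(263835 \left(- \frac{1}{453229}\right) - 254591\right) = -6 + \left(401067 + i \sqrt{14695}\right) \left(- \frac{263835}{453229} - 254591\right) = -6 + \left(401067 + i \sqrt{14695}\right) \left(- \frac{115388288174}{453229}\right) = -6 - \left(\frac{46278434573081658}{453229} + \frac{115388288174 i \sqrt{14695}}{453229}\right) = - \frac{46278434575801032}{453229} - \frac{115388288174 i \sqrt{14695}}{453229} \approx -1.0211 \cdot 10^{11} - 3.0862 \cdot 10^{7} i$)
$\frac{1}{p{\left(378,R{\left(-27 \right)} \right)} + y} = \frac{1}{\left(2 + \left(3 - -27\right)\right) - \left(\frac{46278434575801032}{453229} + \frac{115388288174 i \sqrt{14695}}{453229}\right)} = \frac{1}{\left(2 + \left(3 + 27\right)\right) - \left(\frac{46278434575801032}{453229} + \frac{115388288174 i \sqrt{14695}}{453229}\right)} = \frac{1}{\left(2 + 30\right) - \left(\frac{46278434575801032}{453229} + \frac{115388288174 i \sqrt{14695}}{453229}\right)} = \frac{1}{32 - \left(\frac{46278434575801032}{453229} + \frac{115388288174 i \sqrt{14695}}{453229}\right)} = \frac{1}{- \frac{46278434561297704}{453229} - \frac{115388288174 i \sqrt{14695}}{453229}}$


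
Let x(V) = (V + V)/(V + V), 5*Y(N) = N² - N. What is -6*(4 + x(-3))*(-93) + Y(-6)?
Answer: 13992/5 ≈ 2798.4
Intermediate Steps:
Y(N) = -N/5 + N²/5 (Y(N) = (N² - N)/5 = -N/5 + N²/5)
x(V) = 1 (x(V) = (2*V)/((2*V)) = (2*V)*(1/(2*V)) = 1)
-6*(4 + x(-3))*(-93) + Y(-6) = -6*(4 + 1)*(-93) + (⅕)*(-6)*(-1 - 6) = -6*5*(-93) + (⅕)*(-6)*(-7) = -30*(-93) + 42/5 = 2790 + 42/5 = 13992/5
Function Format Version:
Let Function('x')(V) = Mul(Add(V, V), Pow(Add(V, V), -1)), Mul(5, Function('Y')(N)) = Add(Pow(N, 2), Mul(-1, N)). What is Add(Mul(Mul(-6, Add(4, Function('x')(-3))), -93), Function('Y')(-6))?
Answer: Rational(13992, 5) ≈ 2798.4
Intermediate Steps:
Function('Y')(N) = Add(Mul(Rational(-1, 5), N), Mul(Rational(1, 5), Pow(N, 2))) (Function('Y')(N) = Mul(Rational(1, 5), Add(Pow(N, 2), Mul(-1, N))) = Add(Mul(Rational(-1, 5), N), Mul(Rational(1, 5), Pow(N, 2))))
Function('x')(V) = 1 (Function('x')(V) = Mul(Mul(2, V), Pow(Mul(2, V), -1)) = Mul(Mul(2, V), Mul(Rational(1, 2), Pow(V, -1))) = 1)
Add(Mul(Mul(-6, Add(4, Function('x')(-3))), -93), Function('Y')(-6)) = Add(Mul(Mul(-6, Add(4, 1)), -93), Mul(Rational(1, 5), -6, Add(-1, -6))) = Add(Mul(Mul(-6, 5), -93), Mul(Rational(1, 5), -6, -7)) = Add(Mul(-30, -93), Rational(42, 5)) = Add(2790, Rational(42, 5)) = Rational(13992, 5)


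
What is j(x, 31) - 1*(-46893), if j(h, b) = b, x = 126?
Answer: 46924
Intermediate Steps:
j(x, 31) - 1*(-46893) = 31 - 1*(-46893) = 31 + 46893 = 46924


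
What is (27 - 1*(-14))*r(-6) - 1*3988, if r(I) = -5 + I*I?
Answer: -2717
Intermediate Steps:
r(I) = -5 + I**2
(27 - 1*(-14))*r(-6) - 1*3988 = (27 - 1*(-14))*(-5 + (-6)**2) - 1*3988 = (27 + 14)*(-5 + 36) - 3988 = 41*31 - 3988 = 1271 - 3988 = -2717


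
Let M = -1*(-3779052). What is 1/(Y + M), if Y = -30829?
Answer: 1/3748223 ≈ 2.6679e-7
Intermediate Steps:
M = 3779052
1/(Y + M) = 1/(-30829 + 3779052) = 1/3748223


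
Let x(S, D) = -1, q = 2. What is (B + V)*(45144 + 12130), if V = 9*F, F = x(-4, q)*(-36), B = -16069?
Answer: -901779130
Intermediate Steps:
F = 36 (F = -1*(-36) = 36)
V = 324 (V = 9*36 = 324)
(B + V)*(45144 + 12130) = (-16069 + 324)*(45144 + 12130) = -15745*57274 = -901779130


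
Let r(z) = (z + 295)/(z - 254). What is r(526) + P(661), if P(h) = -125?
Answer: -33179/272 ≈ -121.98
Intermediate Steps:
r(z) = (295 + z)/(-254 + z)
r(526) + P(661) = (295 + 526)/(-254 + 526) - 125 = 821/272 - 125 = -33179/272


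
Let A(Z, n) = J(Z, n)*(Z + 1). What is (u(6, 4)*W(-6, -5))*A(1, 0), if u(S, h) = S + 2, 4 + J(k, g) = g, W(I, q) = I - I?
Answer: 0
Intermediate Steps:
W(I, q) = 0
J(k, g) = -4 + g
A(Z, n) = (1 + Z)*(-4 + n) (A(Z, n) = (-4 + n)*(Z + 1) = (-4 + n)*(1 + Z) = (1 + Z)*(-4 + n))
u(S, h) = 2 + S
(u(6, 4)*W(-6, -5))*A(1, 0) = ((2 + 6)*0)*((1 + 1)*(-4 + 0)) = (8*0)*(2*(-4)) = 0*(-8) = 0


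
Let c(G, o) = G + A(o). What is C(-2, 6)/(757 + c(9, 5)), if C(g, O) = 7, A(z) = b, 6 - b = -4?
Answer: 7/776 ≈ 0.0090206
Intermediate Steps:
b = 10 (b = 6 - 1*(-4) = 6 + 4 = 10)
A(z) = 10
c(G, o) = 10 + G (c(G, o) = G + 10 = 10 + G)
C(-2, 6)/(757 + c(9, 5)) = 7/(757 + (10 + 9)) = 7/(757 + 19) = 7/776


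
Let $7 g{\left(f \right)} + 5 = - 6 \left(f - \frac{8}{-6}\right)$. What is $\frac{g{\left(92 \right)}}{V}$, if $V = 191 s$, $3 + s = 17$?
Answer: $- \frac{565}{18718} \approx -0.030185$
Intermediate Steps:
$s = 14$ ($s = -3 + 17 = 14$)
$g{\left(f \right)} = - \frac{13}{7} - \frac{6 f}{7}$ ($g{\left(f \right)} = - \frac{5}{7} + \frac{\left(-6\right) \left(f - \frac{8}{-6}\right)}{7} = - \frac{5}{7} + \frac{\left(-6\right) \left(f - - \frac{4}{3}\right)}{7} = - \frac{5}{7} + \frac{\left(-6\right) \left(f + \frac{4}{3}\right)}{7} = - \frac{5}{7} + \frac{\left(-6\right) \left(\frac{4}{3} + f\right)}{7} = - \frac{5}{7} + \frac{-8 - 6 f}{7} = - \frac{5}{7} - \left(\frac{8}{7} + \frac{6 f}{7}\right) = - \frac{13}{7} - \frac{6 f}{7}$)
$V = 2674$ ($V = 191 \cdot 14 = 2674$)
$\frac{g{\left(92 \right)}}{V} = \frac{- \frac{13}{7} - \frac{552}{7}}{2674} = \left(- \frac{13}{7} - \frac{552}{7}\right) \frac{1}{2674} = \left(- \frac{565}{7}\right) \frac{1}{2674} = - \frac{565}{18718}$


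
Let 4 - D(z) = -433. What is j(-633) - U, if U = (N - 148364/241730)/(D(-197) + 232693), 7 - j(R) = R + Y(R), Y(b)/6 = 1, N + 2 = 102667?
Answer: 17851972692257/28177257450 ≈ 633.56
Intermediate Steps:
N = 102665 (N = -2 + 102667 = 102665)
Y(b) = 6 (Y(b) = 6*1 = 6)
D(z) = 437 (D(z) = 4 - 1*(-433) = 4 + 433 = 437)
j(R) = 1 - R (j(R) = 7 - (R + 6) = 7 - (6 + R) = 7 + (-6 - R) = 1 - R)
U = 12408531043/28177257450 (U = (102665 - 148364/241730)/(437 + 232693) = (102665 - 148364*1/241730)/233130 = (102665 - 74182/120865)*(1/233130) = (12408531043/120865)*(1/233130) = 12408531043/28177257450 ≈ 0.44037)
j(-633) - U = (1 - 1*(-633)) - 1*12408531043/28177257450 = (1 + 633) - 12408531043/28177257450 = 634 - 12408531043/28177257450 = 17851972692257/28177257450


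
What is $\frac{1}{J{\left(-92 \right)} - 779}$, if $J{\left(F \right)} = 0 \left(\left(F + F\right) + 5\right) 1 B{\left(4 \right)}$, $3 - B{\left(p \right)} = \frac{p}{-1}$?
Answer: $- \frac{1}{779} \approx -0.0012837$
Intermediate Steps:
$B{\left(p \right)} = 3 + p$ ($B{\left(p \right)} = 3 - \frac{p}{-1} = 3 - p \left(-1\right) = 3 - - p = 3 + p$)
$J{\left(F \right)} = 0$ ($J{\left(F \right)} = 0 \left(\left(F + F\right) + 5\right) 1 \left(3 + 4\right) = 0 \left(2 F + 5\right) 1 \cdot 7 = 0 \left(5 + 2 F\right) 1 \cdot 7 = 0 \left(5 + 2 F\right) 7 = 0 \cdot 7 = 0$)
$\frac{1}{J{\left(-92 \right)} - 779} = \frac{1}{0 - 779} = \frac{1}{-779} = - \frac{1}{779}$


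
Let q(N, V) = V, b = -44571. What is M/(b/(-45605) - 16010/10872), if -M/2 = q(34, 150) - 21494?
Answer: -10582730000640/122780069 ≈ -86193.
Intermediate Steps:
M = 42688 (M = -2*(150 - 21494) = -2*(-21344) = 42688)
M/(b/(-45605) - 16010/10872) = 42688/(-44571/(-45605) - 16010/10872) = 42688/(-44571*(-1/45605) - 16010*1/10872) = 42688/(44571/45605 - 8005/5436) = 42688/(-122780069/247908780) = 42688*(-247908780/122780069) = -10582730000640/122780069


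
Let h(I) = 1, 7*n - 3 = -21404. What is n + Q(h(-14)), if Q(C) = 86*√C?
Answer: -20799/7 ≈ -2971.3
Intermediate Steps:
n = -21401/7 (n = 3/7 + (⅐)*(-21404) = 3/7 - 21404/7 = -21401/7 ≈ -3057.3)
n + Q(h(-14)) = -21401/7 + 86*√1 = -21401/7 + 86*1 = -21401/7 + 86 = -20799/7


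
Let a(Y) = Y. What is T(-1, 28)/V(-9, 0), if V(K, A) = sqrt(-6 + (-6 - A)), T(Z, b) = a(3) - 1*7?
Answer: 2*I*sqrt(3)/3 ≈ 1.1547*I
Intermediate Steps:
T(Z, b) = -4 (T(Z, b) = 3 - 1*7 = 3 - 7 = -4)
V(K, A) = sqrt(-12 - A)
T(-1, 28)/V(-9, 0) = -4/sqrt(-12 - 1*0) = -4/sqrt(-12 + 0) = -4*(-I*sqrt(3)/6) = -(-2)*I*sqrt(3)/3 = 2*I*sqrt(3)/3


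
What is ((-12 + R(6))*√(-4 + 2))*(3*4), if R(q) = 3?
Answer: -108*I*√2 ≈ -152.74*I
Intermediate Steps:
((-12 + R(6))*√(-4 + 2))*(3*4) = ((-12 + 3)*√(-4 + 2))*(3*4) = -9*I*√2*12 = -108*I*√2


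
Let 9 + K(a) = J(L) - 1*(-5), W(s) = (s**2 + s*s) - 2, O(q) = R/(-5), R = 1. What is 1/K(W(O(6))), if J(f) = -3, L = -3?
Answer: -1/7 ≈ -0.14286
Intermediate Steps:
O(q) = -1/5 (O(q) = 1/(-5) = 1*(-1/5) = -1/5)
W(s) = -2 + 2*s**2 (W(s) = (s**2 + s**2) - 2 = 2*s**2 - 2 = -2 + 2*s**2)
K(a) = -7 (K(a) = -9 + (-3 - 1*(-5)) = -9 + (-3 + 5) = -9 + 2 = -7)
1/K(W(O(6))) = 1/(-7) = -1/7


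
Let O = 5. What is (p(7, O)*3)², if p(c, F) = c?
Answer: 441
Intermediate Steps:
(p(7, O)*3)² = (7*3)² = 21² = 441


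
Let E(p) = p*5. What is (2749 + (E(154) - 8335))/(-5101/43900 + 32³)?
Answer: -211422400/1438510099 ≈ -0.14697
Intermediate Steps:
E(p) = 5*p
(2749 + (E(154) - 8335))/(-5101/43900 + 32³) = (2749 + (5*154 - 8335))/(-5101/43900 + 32³) = (2749 + (770 - 8335))/(-5101*1/43900 + 32768) = (2749 - 7565)/(-5101/43900 + 32768) = -4816/1438510099/43900 = -4816*43900/1438510099 = -211422400/1438510099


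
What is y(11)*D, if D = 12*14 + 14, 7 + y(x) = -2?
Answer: -1638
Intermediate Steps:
y(x) = -9 (y(x) = -7 - 2 = -9)
D = 182 (D = 168 + 14 = 182)
y(11)*D = -9*182 = -1638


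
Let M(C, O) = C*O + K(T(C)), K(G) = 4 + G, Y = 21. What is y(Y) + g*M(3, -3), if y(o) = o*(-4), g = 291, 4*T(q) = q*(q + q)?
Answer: -459/2 ≈ -229.50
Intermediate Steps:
T(q) = q²/2 (T(q) = (q*(q + q))/4 = (q*(2*q))/4 = (2*q²)/4 = q²/2)
M(C, O) = 4 + C²/2 + C*O (M(C, O) = C*O + (4 + C²/2) = 4 + C²/2 + C*O)
y(o) = -4*o
y(Y) + g*M(3, -3) = -4*21 + 291*(4 + (½)*3² + 3*(-3)) = -84 + 291*(4 + (½)*9 - 9) = -84 + 291*(4 + 9/2 - 9) = -84 + 291*(-½) = -84 - 291/2 = -459/2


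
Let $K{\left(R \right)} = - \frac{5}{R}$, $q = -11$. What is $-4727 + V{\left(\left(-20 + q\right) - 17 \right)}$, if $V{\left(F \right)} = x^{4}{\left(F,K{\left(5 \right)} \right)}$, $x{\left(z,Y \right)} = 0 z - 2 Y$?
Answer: $-4711$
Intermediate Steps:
$x{\left(z,Y \right)} = - 2 Y$ ($x{\left(z,Y \right)} = 0 - 2 Y = - 2 Y$)
$V{\left(F \right)} = 16$ ($V{\left(F \right)} = \left(- 2 \left(- \frac{5}{5}\right)\right)^{4} = \left(- 2 \left(\left(-5\right) \frac{1}{5}\right)\right)^{4} = \left(\left(-2\right) \left(-1\right)\right)^{4} = 2^{4} = 16$)
$-4727 + V{\left(\left(-20 + q\right) - 17 \right)} = -4727 + 16 = -4711$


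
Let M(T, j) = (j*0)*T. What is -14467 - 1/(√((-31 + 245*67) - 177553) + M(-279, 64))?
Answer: -14467 + I*√161169/161169 ≈ -14467.0 + 0.0024909*I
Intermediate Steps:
M(T, j) = 0 (M(T, j) = 0*T = 0)
-14467 - 1/(√((-31 + 245*67) - 177553) + M(-279, 64)) = -14467 - 1/(√((-31 + 245*67) - 177553) + 0) = -14467 - 1/(√((-31 + 16415) - 177553) + 0) = -14467 - 1/(√(16384 - 177553) + 0) = -14467 - 1/(√(-161169) + 0) = -14467 - 1/(I*√161169 + 0) = -14467 - 1/(I*√161169) = -14467 - (-1)*I*√161169/161169 = -14467 + I*√161169/161169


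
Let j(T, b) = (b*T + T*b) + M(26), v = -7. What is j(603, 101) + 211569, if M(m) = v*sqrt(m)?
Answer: 333375 - 7*sqrt(26) ≈ 3.3334e+5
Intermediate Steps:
M(m) = -7*sqrt(m)
j(T, b) = -7*sqrt(26) + 2*T*b (j(T, b) = (b*T + T*b) - 7*sqrt(26) = (T*b + T*b) - 7*sqrt(26) = 2*T*b - 7*sqrt(26) = -7*sqrt(26) + 2*T*b)
j(603, 101) + 211569 = (-7*sqrt(26) + 2*603*101) + 211569 = (-7*sqrt(26) + 121806) + 211569 = (121806 - 7*sqrt(26)) + 211569 = 333375 - 7*sqrt(26)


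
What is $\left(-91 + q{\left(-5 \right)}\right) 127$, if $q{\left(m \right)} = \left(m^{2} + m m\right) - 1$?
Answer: $-5334$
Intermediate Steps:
$q{\left(m \right)} = -1 + 2 m^{2}$ ($q{\left(m \right)} = \left(m^{2} + m^{2}\right) - 1 = 2 m^{2} - 1 = -1 + 2 m^{2}$)
$\left(-91 + q{\left(-5 \right)}\right) 127 = \left(-91 - \left(1 - 2 \left(-5\right)^{2}\right)\right) 127 = \left(-91 + \left(-1 + 2 \cdot 25\right)\right) 127 = \left(-91 + \left(-1 + 50\right)\right) 127 = \left(-91 + 49\right) 127 = \left(-42\right) 127 = -5334$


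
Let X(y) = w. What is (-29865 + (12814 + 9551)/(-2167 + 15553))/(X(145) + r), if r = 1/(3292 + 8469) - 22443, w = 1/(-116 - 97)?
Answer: 333804080641275/250861732939114 ≈ 1.3306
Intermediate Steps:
w = -1/213 (w = 1/(-213) = -1/213 ≈ -0.0046948)
r = -263952122/11761 (r = 1/11761 - 22443 = -263952122/11761 ≈ -22443.)
X(y) = -1/213
(-29865 + (12814 + 9551)/(-2167 + 15553))/(X(145) + r) = (-29865 + (12814 + 9551)/(-2167 + 15553))/(-1/213 - 263952122/11761) = (-29865 + 22365/13386)/(-56221813747/2505093) = (-29865 + 22365*(1/13386))*(-2505093/56221813747) = (-29865 + 7455/4462)*(-2505093/56221813747) = -133250175/4462*(-2505093/56221813747) = 333804080641275/250861732939114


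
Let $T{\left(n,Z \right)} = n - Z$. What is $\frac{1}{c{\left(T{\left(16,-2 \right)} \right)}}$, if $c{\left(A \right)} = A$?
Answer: $\frac{1}{18} \approx 0.055556$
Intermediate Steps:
$\frac{1}{c{\left(T{\left(16,-2 \right)} \right)}} = \frac{1}{16 - -2} = \frac{1}{16 + 2} = \frac{1}{18}$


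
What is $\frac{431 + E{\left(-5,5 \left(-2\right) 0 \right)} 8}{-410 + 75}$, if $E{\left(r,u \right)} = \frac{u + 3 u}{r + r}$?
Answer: $- \frac{431}{335} \approx -1.2866$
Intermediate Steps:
$E{\left(r,u \right)} = \frac{2 u}{r}$ ($E{\left(r,u \right)} = \frac{4 u}{2 r} = 4 u \frac{1}{2 r} = \frac{2 u}{r}$)
$\frac{431 + E{\left(-5,5 \left(-2\right) 0 \right)} 8}{-410 + 75} = \frac{431 + \frac{2 \cdot 5 \left(-2\right) 0}{-5} \cdot 8}{-410 + 75} = \frac{431 + 2 \left(\left(-10\right) 0\right) \left(- \frac{1}{5}\right) 8}{-335} = \left(431 + 2 \cdot 0 \left(- \frac{1}{5}\right) 8\right) \left(- \frac{1}{335}\right) = \left(431 + 0 \cdot 8\right) \left(- \frac{1}{335}\right) = \left(431 + 0\right) \left(- \frac{1}{335}\right) = 431 \left(- \frac{1}{335}\right) = - \frac{431}{335}$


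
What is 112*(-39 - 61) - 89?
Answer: -11289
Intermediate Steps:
112*(-39 - 61) - 89 = 112*(-100) - 89 = -11200 - 89 = -11289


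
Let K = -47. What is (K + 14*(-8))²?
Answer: 25281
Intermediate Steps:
(K + 14*(-8))² = (-47 + 14*(-8))² = (-47 - 112)² = (-159)² = 25281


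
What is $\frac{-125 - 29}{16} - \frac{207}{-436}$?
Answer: $- \frac{7979}{872} \approx -9.1502$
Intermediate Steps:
$\frac{-125 - 29}{16} - \frac{207}{-436} = \left(-154\right) \frac{1}{16} - - \frac{207}{436} = - \frac{77}{8} + \frac{207}{436} = - \frac{7979}{872}$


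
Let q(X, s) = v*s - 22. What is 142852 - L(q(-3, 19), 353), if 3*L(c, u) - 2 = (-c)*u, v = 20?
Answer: 184976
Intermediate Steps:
q(X, s) = -22 + 20*s (q(X, s) = 20*s - 22 = -22 + 20*s)
L(c, u) = 2/3 - c*u/3 (L(c, u) = 2/3 + ((-c)*u)/3 = 2/3 + (-c*u)/3 = 2/3 - c*u/3)
142852 - L(q(-3, 19), 353) = 142852 - (2/3 - 1/3*(-22 + 20*19)*353) = 142852 - (2/3 - 1/3*(-22 + 380)*353) = 142852 - (2/3 - 1/3*358*353) = 142852 - (2/3 - 126374/3) = 142852 - 1*(-42124) = 142852 + 42124 = 184976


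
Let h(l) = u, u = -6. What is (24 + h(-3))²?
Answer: 324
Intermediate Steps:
h(l) = -6
(24 + h(-3))² = (24 - 6)² = 18² = 324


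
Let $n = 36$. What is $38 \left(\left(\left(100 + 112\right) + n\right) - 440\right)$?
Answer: $-7296$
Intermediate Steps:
$38 \left(\left(\left(100 + 112\right) + n\right) - 440\right) = 38 \left(\left(\left(100 + 112\right) + 36\right) - 440\right) = 38 \left(\left(212 + 36\right) - 440\right) = 38 \left(248 - 440\right) = 38 \left(-192\right) = -7296$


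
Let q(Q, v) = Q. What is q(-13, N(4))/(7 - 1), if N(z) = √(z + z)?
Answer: -13/6 ≈ -2.1667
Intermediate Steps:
N(z) = √2*√z (N(z) = √(2*z) = √2*√z)
q(-13, N(4))/(7 - 1) = -13/(7 - 1) = -13/6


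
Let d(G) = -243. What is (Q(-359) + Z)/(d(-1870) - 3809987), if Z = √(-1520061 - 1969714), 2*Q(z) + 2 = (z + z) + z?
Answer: 1079/7620460 - I*√139591/762046 ≈ 0.00014159 - 0.00049028*I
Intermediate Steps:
Q(z) = -1 + 3*z/2 (Q(z) = -1 + ((z + z) + z)/2 = -1 + (2*z + z)/2 = -1 + (3*z)/2 = -1 + 3*z/2)
Z = 5*I*√139591 (Z = √(-3489775) = 5*I*√139591 ≈ 1868.1*I)
(Q(-359) + Z)/(d(-1870) - 3809987) = ((-1 + (3/2)*(-359)) + 5*I*√139591)/(-243 - 3809987) = ((-1 - 1077/2) + 5*I*√139591)/(-3810230) = (-1079/2 + 5*I*√139591)*(-1/3810230) = 1079/7620460 - I*√139591/762046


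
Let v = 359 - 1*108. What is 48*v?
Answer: 12048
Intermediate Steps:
v = 251 (v = 359 - 108 = 251)
48*v = 48*251 = 12048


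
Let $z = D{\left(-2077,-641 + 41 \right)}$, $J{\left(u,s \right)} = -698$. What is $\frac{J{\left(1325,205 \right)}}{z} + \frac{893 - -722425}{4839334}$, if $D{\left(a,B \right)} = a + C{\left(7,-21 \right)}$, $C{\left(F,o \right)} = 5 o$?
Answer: $\frac{1239033752}{2639856697} \approx 0.46936$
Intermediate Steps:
$D{\left(a,B \right)} = -105 + a$ ($D{\left(a,B \right)} = a + 5 \left(-21\right) = a - 105 = -105 + a$)
$z = -2182$ ($z = -105 - 2077 = -2182$)
$\frac{J{\left(1325,205 \right)}}{z} + \frac{893 - -722425}{4839334} = - \frac{698}{-2182} + \frac{893 - -722425}{4839334} = \left(-698\right) \left(- \frac{1}{2182}\right) + \left(893 + 722425\right) \frac{1}{4839334} = \frac{349}{1091} + 723318 \cdot \frac{1}{4839334} = \frac{349}{1091} + \frac{361659}{2419667} = \frac{1239033752}{2639856697}$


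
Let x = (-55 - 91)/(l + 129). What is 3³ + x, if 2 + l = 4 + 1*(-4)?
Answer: 3283/127 ≈ 25.850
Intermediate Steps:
l = -2 (l = -2 + (4 + 1*(-4)) = -2 + (4 - 4) = -2 + 0 = -2)
x = -146/127 (x = (-55 - 91)/(-2 + 129) = -146/127 ≈ -1.1496)
3³ + x = 3³ - 146/127 = 27 - 146/127 = 3283/127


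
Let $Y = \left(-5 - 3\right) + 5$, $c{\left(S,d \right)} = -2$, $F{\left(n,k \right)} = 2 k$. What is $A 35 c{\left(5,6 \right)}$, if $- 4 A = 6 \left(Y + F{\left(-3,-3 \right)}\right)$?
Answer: $-945$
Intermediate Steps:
$Y = -3$ ($Y = -8 + 5 = -3$)
$A = \frac{27}{2}$ ($A = - \frac{6 \left(-3 + 2 \left(-3\right)\right)}{4} = - \frac{6 \left(-3 - 6\right)}{4} = - \frac{6 \left(-9\right)}{4} = \left(- \frac{1}{4}\right) \left(-54\right) = \frac{27}{2} \approx 13.5$)
$A 35 c{\left(5,6 \right)} = \frac{27}{2} \cdot 35 \left(-2\right) = \frac{945}{2} \left(-2\right) = -945$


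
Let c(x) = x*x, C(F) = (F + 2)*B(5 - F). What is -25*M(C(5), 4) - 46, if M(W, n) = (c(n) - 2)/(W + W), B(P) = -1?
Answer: -21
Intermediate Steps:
C(F) = -2 - F (C(F) = (F + 2)*(-1) = (2 + F)*(-1) = -2 - F)
c(x) = x²
M(W, n) = (-2 + n²)/(2*W) (M(W, n) = (n² - 2)/(W + W) = (-2 + n²)/((2*W)) = (-2 + n²)*(1/(2*W)) = (-2 + n²)/(2*W))
-25*M(C(5), 4) - 46 = -25*(-2 + 4²)/(2*(-2 - 1*5)) - 46 = -25*(-2 + 16)/(2*(-2 - 5)) - 46 = -25*14/(2*(-7)) - 46 = -25*(-1)*14/(2*7) - 46 = -25*(-1) - 46 = 25 - 46 = -21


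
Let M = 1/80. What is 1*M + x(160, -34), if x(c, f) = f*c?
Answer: -435199/80 ≈ -5440.0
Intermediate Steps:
x(c, f) = c*f
M = 1/80 ≈ 0.012500
1*M + x(160, -34) = 1*(1/80) + 160*(-34) = 1/80 - 5440 = -435199/80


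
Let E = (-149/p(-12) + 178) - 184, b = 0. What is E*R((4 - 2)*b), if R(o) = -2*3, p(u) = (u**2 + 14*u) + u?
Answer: 67/6 ≈ 11.167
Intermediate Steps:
p(u) = u**2 + 15*u
R(o) = -6
E = -67/36 (E = (-149*(-1/(12*(15 - 12))) + 178) - 184 = (-149/((-12*3)) + 178) - 184 = (-149/(-36) + 178) - 184 = (-149*(-1/36) + 178) - 184 = (149/36 + 178) - 184 = 6557/36 - 184 = -67/36 ≈ -1.8611)
E*R((4 - 2)*b) = -67/36*(-6) = 67/6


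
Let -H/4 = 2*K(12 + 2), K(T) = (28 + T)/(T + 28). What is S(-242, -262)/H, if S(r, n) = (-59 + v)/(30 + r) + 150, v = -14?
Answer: -31873/1696 ≈ -18.793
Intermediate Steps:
S(r, n) = 150 - 73/(30 + r) (S(r, n) = (-59 - 14)/(30 + r) + 150 = -73/(30 + r) + 150 = 150 - 73/(30 + r))
K(T) = 1 (K(T) = (28 + T)/(28 + T) = 1)
H = -8 ≈ -8.0000
S(-242, -262)/H = ((4427 + 150*(-242))/(30 - 242))/(-8) = ((4427 - 36300)/(-212))*(-⅛) = -1/212*(-31873)*(-⅛) = (31873/212)*(-⅛) = -31873/1696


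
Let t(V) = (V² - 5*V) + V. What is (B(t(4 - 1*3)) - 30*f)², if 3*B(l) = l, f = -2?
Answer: 3481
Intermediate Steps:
t(V) = V² - 4*V
B(l) = l/3
(B(t(4 - 1*3)) - 30*f)² = (((4 - 1*3)*(-4 + (4 - 1*3)))/3 - 30*(-2))² = (((4 - 3)*(-4 + (4 - 3)))/3 + 60)² = ((1*(-4 + 1))/3 + 60)² = ((1*(-3))/3 + 60)² = ((⅓)*(-3) + 60)² = (-1 + 60)² = 59² = 3481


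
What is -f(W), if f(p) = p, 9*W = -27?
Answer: 3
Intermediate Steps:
W = -3 (W = (⅑)*(-27) = -3)
-f(W) = -1*(-3) = 3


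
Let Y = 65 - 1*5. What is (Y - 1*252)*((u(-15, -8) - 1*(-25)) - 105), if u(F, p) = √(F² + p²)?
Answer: 12096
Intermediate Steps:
Y = 60 (Y = 65 - 5 = 60)
(Y - 1*252)*((u(-15, -8) - 1*(-25)) - 105) = (60 - 1*252)*((√((-15)² + (-8)²) - 1*(-25)) - 105) = (60 - 252)*((√(225 + 64) + 25) - 105) = -192*((√289 + 25) - 105) = -192*((17 + 25) - 105) = -192*(42 - 105) = -192*(-63) = 12096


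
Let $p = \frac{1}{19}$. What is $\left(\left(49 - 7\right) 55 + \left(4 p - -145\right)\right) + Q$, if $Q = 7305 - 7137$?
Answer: $\frac{49841}{19} \approx 2623.2$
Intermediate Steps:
$p = \frac{1}{19} \approx 0.052632$
$Q = 168$ ($Q = 7305 - 7137 = 168$)
$\left(\left(49 - 7\right) 55 + \left(4 p - -145\right)\right) + Q = \left(\left(49 - 7\right) 55 + \left(4 \cdot \frac{1}{19} - -145\right)\right) + 168 = \left(42 \cdot 55 + \left(\frac{4}{19} + 145\right)\right) + 168 = \left(2310 + \frac{2759}{19}\right) + 168 = \frac{46649}{19} + 168 = \frac{49841}{19}$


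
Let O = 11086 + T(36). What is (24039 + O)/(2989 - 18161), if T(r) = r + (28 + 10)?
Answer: -35199/15172 ≈ -2.3200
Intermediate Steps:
T(r) = 38 + r (T(r) = r + 38 = 38 + r)
O = 11160 (O = 11086 + (38 + 36) = 11086 + 74 = 11160)
(24039 + O)/(2989 - 18161) = (24039 + 11160)/(2989 - 18161) = 35199/(-15172) = 35199*(-1/15172) = -35199/15172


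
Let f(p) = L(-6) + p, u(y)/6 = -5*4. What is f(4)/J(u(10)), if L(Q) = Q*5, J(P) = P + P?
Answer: 13/120 ≈ 0.10833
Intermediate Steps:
u(y) = -120 (u(y) = 6*(-5*4) = 6*(-20) = -120)
J(P) = 2*P
L(Q) = 5*Q
f(p) = -30 + p (f(p) = 5*(-6) + p = -30 + p)
f(4)/J(u(10)) = (-30 + 4)/((2*(-120))) = -26/(-240) = -26*(-1/240) = 13/120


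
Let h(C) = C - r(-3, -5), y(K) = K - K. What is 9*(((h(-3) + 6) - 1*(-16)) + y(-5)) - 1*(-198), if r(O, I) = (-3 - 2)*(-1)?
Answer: 324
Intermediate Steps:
y(K) = 0
r(O, I) = 5 (r(O, I) = -5*(-1) = 5)
h(C) = -5 + C (h(C) = C - 1*5 = C - 5 = -5 + C)
9*(((h(-3) + 6) - 1*(-16)) + y(-5)) - 1*(-198) = 9*((((-5 - 3) + 6) - 1*(-16)) + 0) - 1*(-198) = 9*(((-8 + 6) + 16) + 0) + 198 = 9*((-2 + 16) + 0) + 198 = 9*(14 + 0) + 198 = 9*14 + 198 = 126 + 198 = 324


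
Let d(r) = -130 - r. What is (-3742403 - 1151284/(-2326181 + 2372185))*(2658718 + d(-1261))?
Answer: -114484328874466676/11501 ≈ -9.9543e+12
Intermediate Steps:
(-3742403 - 1151284/(-2326181 + 2372185))*(2658718 + d(-1261)) = (-3742403 - 1151284/(-2326181 + 2372185))*(2658718 + (-130 - 1*(-1261))) = (-3742403 - 1151284/46004)*(2658718 + (-130 + 1261)) = (-3742403 - 1151284*1/46004)*(2658718 + 1131) = (-3742403 - 287821/11501)*2659849 = -43041664724/11501*2659849 = -114484328874466676/11501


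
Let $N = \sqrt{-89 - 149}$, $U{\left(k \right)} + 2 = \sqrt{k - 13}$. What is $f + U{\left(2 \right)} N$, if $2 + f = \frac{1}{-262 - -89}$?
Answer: $- \frac{347}{173} - \sqrt{2618} - 2 i \sqrt{238} \approx -53.172 - 30.854 i$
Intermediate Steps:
$U{\left(k \right)} = -2 + \sqrt{-13 + k}$ ($U{\left(k \right)} = -2 + \sqrt{k - 13} = -2 + \sqrt{-13 + k}$)
$N = i \sqrt{238}$ ($N = \sqrt{-238} = i \sqrt{238} \approx 15.427 i$)
$f = - \frac{347}{173}$ ($f = -2 + \frac{1}{-262 - -89} = -2 + \frac{1}{-262 + 89} = -2 + \frac{1}{-173} = -2 - \frac{1}{173} = - \frac{347}{173} \approx -2.0058$)
$f + U{\left(2 \right)} N = - \frac{347}{173} + \left(-2 + \sqrt{-13 + 2}\right) i \sqrt{238} = - \frac{347}{173} + \left(-2 + \sqrt{-11}\right) i \sqrt{238} = - \frac{347}{173} + \left(-2 + i \sqrt{11}\right) i \sqrt{238} = - \frac{347}{173} + i \sqrt{238} \left(-2 + i \sqrt{11}\right)$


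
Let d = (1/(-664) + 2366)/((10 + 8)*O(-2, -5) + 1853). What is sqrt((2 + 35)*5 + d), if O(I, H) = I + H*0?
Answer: sqrt(67795969953466)/603244 ≈ 13.649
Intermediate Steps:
O(I, H) = I (O(I, H) = I + 0 = I)
d = 1571023/1206488 (d = (1/(-664) + 2366)/((10 + 8)*(-2) + 1853) = (-1/664 + 2366)/(18*(-2) + 1853) = 1571023/(664*(-36 + 1853)) = (1571023/664)/1817 = (1571023/664)*(1/1817) = 1571023/1206488 ≈ 1.3021)
sqrt((2 + 35)*5 + d) = sqrt((2 + 35)*5 + 1571023/1206488) = sqrt(37*5 + 1571023/1206488) = sqrt(185 + 1571023/1206488) = sqrt(224771303/1206488) = sqrt(67795969953466)/603244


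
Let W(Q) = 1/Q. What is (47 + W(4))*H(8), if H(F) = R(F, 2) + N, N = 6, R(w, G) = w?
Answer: 1323/2 ≈ 661.50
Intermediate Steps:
H(F) = 6 + F (H(F) = F + 6 = 6 + F)
(47 + W(4))*H(8) = (47 + 1/4)*(6 + 8) = (47 + ¼)*14 = (189/4)*14 = 1323/2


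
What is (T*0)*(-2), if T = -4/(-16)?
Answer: 0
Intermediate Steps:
T = 1/4 (T = -4*(-1/16) = 1/4 ≈ 0.25000)
(T*0)*(-2) = ((1/4)*0)*(-2) = 0*(-2) = 0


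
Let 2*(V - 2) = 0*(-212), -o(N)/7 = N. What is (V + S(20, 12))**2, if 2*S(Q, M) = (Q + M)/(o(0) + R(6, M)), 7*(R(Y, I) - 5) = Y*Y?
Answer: 64516/5041 ≈ 12.798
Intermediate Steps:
o(N) = -7*N
R(Y, I) = 5 + Y**2/7 (R(Y, I) = 5 + (Y*Y)/7 = 5 + Y**2/7)
S(Q, M) = 7*M/142 + 7*Q/142 (S(Q, M) = ((Q + M)/(-7*0 + (5 + (1/7)*6**2)))/2 = ((M + Q)/(0 + (5 + (1/7)*36)))/2 = ((M + Q)/(0 + (5 + 36/7)))/2 = ((M + Q)/(0 + 71/7))/2 = ((M + Q)/(71/7))/2 = ((M + Q)*(7/71))/2 = (7*M/71 + 7*Q/71)/2 = 7*M/142 + 7*Q/142)
V = 2 (V = 2 + (0*(-212))/2 = 2 + (1/2)*0 = 2 + 0 = 2)
(V + S(20, 12))**2 = (2 + ((7/142)*12 + (7/142)*20))**2 = (2 + (42/71 + 70/71))**2 = (2 + 112/71)**2 = (254/71)**2 = 64516/5041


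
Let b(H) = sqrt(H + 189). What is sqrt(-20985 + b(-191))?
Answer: sqrt(-20985 + I*sqrt(2)) ≈ 0.0049 + 144.86*I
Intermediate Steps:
b(H) = sqrt(189 + H)
sqrt(-20985 + b(-191)) = sqrt(-20985 + sqrt(189 - 191)) = sqrt(-20985 + sqrt(-2)) = sqrt(-20985 + I*sqrt(2))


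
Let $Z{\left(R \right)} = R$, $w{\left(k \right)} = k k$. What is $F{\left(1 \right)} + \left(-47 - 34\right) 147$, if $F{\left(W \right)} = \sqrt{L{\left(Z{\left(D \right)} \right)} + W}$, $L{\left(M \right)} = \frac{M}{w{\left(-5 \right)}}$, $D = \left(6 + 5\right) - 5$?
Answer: $-11907 + \frac{\sqrt{31}}{5} \approx -11906.0$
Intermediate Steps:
$D = 6$ ($D = 11 - 5 = 6$)
$w{\left(k \right)} = k^{2}$
$L{\left(M \right)} = \frac{M}{25}$ ($L{\left(M \right)} = \frac{M}{\left(-5\right)^{2}} = \frac{M}{25}$)
$F{\left(W \right)} = \sqrt{\frac{6}{25} + W}$ ($F{\left(W \right)} = \sqrt{\frac{1}{25} \cdot 6 + W} = \sqrt{\frac{6}{25} + W}$)
$F{\left(1 \right)} + \left(-47 - 34\right) 147 = \frac{\sqrt{6 + 25 \cdot 1}}{5} + \left(-47 - 34\right) 147 = \frac{\sqrt{6 + 25}}{5} - 11907 = \frac{\sqrt{31}}{5} - 11907 = -11907 + \frac{\sqrt{31}}{5}$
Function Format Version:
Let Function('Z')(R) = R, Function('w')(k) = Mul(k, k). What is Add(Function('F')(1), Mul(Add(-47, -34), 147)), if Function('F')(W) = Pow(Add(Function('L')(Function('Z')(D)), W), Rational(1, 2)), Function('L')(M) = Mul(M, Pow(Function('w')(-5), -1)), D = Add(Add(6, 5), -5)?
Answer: Add(-11907, Mul(Rational(1, 5), Pow(31, Rational(1, 2)))) ≈ -11906.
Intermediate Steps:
D = 6 (D = Add(11, -5) = 6)
Function('w')(k) = Pow(k, 2)
Function('L')(M) = Mul(Rational(1, 25), M) (Function('L')(M) = Mul(M, Pow(Pow(-5, 2), -1)) = Mul(M, Pow(25, -1)) = Mul(M, Rational(1, 25)) = Mul(Rational(1, 25), M))
Function('F')(W) = Pow(Add(Rational(6, 25), W), Rational(1, 2)) (Function('F')(W) = Pow(Add(Mul(Rational(1, 25), 6), W), Rational(1, 2)) = Pow(Add(Rational(6, 25), W), Rational(1, 2)))
Add(Function('F')(1), Mul(Add(-47, -34), 147)) = Add(Mul(Rational(1, 5), Pow(Add(6, Mul(25, 1)), Rational(1, 2))), Mul(Add(-47, -34), 147)) = Add(Mul(Rational(1, 5), Pow(Add(6, 25), Rational(1, 2))), Mul(-81, 147)) = Add(Mul(Rational(1, 5), Pow(31, Rational(1, 2))), -11907) = Add(-11907, Mul(Rational(1, 5), Pow(31, Rational(1, 2))))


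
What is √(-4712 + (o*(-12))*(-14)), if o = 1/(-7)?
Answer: 8*I*√74 ≈ 68.819*I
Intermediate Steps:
o = -⅐ ≈ -0.14286
√(-4712 + (o*(-12))*(-14)) = √(-4712 - ⅐*(-12)*(-14)) = √(-4712 + (12/7)*(-14)) = √(-4712 - 24) = √(-4736) = 8*I*√74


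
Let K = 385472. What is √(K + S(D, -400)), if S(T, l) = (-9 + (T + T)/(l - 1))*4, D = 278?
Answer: 6*√1721600067/401 ≈ 620.83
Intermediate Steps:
S(T, l) = -36 + 8*T/(-1 + l) (S(T, l) = (-9 + (2*T)/(-1 + l))*4 = (-9 + 2*T/(-1 + l))*4 = -36 + 8*T/(-1 + l))
√(K + S(D, -400)) = √(385472 + 4*(9 - 9*(-400) + 2*278)/(-1 - 400)) = √(385472 + 4*(9 + 3600 + 556)/(-401)) = √(385472 + 4*(-1/401)*4165) = √(385472 - 16660/401) = √(154557612/401) = 6*√1721600067/401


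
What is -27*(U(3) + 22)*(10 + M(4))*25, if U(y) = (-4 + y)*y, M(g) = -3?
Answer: -89775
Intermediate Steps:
U(y) = y*(-4 + y)
-27*(U(3) + 22)*(10 + M(4))*25 = -27*(3*(-4 + 3) + 22)*(10 - 3)*25 = -27*(3*(-1) + 22)*7*25 = -27*(-3 + 22)*7*25 = -513*7*25 = -27*133*25 = -3591*25 = -89775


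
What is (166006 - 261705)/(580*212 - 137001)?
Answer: 95699/14041 ≈ 6.8157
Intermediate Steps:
(166006 - 261705)/(580*212 - 137001) = -95699/(122960 - 137001) = -95699/(-14041) = -95699*(-1/14041) = 95699/14041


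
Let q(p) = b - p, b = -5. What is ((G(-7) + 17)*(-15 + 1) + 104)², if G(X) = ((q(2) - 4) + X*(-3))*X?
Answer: 715716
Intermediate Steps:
q(p) = -5 - p
G(X) = X*(-11 - 3*X) (G(X) = (((-5 - 1*2) - 4) + X*(-3))*X = (((-5 - 2) - 4) - 3*X)*X = ((-7 - 4) - 3*X)*X = (-11 - 3*X)*X = X*(-11 - 3*X))
((G(-7) + 17)*(-15 + 1) + 104)² = ((-1*(-7)*(11 + 3*(-7)) + 17)*(-15 + 1) + 104)² = ((-1*(-7)*(11 - 21) + 17)*(-14) + 104)² = ((-1*(-7)*(-10) + 17)*(-14) + 104)² = ((-70 + 17)*(-14) + 104)² = (-53*(-14) + 104)² = (742 + 104)² = 846² = 715716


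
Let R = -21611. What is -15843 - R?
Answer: 5768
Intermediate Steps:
-15843 - R = -15843 - 1*(-21611) = -15843 + 21611 = 5768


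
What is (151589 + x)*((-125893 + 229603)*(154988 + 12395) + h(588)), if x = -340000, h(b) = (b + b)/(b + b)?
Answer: -3270681363600641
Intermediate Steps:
h(b) = 1 (h(b) = (2*b)/((2*b)) = (2*b)*(1/(2*b)) = 1)
(151589 + x)*((-125893 + 229603)*(154988 + 12395) + h(588)) = (151589 - 340000)*((-125893 + 229603)*(154988 + 12395) + 1) = -188411*(103710*167383 + 1) = -188411*(17359290930 + 1) = -188411*17359290931 = -3270681363600641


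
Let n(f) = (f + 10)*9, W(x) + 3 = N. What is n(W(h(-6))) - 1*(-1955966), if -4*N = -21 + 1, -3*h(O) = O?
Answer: 1956074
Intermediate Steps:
h(O) = -O/3
N = 5 (N = -(-21 + 1)/4 = -1/4*(-20) = 5)
W(x) = 2 (W(x) = -3 + 5 = 2)
n(f) = 90 + 9*f (n(f) = (10 + f)*9 = 90 + 9*f)
n(W(h(-6))) - 1*(-1955966) = (90 + 9*2) - 1*(-1955966) = (90 + 18) + 1955966 = 108 + 1955966 = 1956074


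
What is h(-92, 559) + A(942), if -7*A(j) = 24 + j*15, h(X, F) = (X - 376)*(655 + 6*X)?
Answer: -50226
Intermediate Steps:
h(X, F) = (-376 + X)*(655 + 6*X)
A(j) = -24/7 - 15*j/7 (A(j) = -(24 + j*15)/7 = -(24 + 15*j)/7 = -24/7 - 15*j/7)
h(-92, 559) + A(942) = (-246280 - 1601*(-92) + 6*(-92)²) + (-24/7 - 15/7*942) = (-246280 + 147292 + 6*8464) + (-24/7 - 14130/7) = (-246280 + 147292 + 50784) - 2022 = -48204 - 2022 = -50226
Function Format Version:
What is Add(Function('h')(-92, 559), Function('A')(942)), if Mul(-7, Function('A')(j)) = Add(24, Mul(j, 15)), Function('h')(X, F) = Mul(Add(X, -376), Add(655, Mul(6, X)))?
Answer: -50226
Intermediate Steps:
Function('h')(X, F) = Mul(Add(-376, X), Add(655, Mul(6, X)))
Function('A')(j) = Add(Rational(-24, 7), Mul(Rational(-15, 7), j)) (Function('A')(j) = Mul(Rational(-1, 7), Add(24, Mul(j, 15))) = Mul(Rational(-1, 7), Add(24, Mul(15, j))) = Add(Rational(-24, 7), Mul(Rational(-15, 7), j)))
Add(Function('h')(-92, 559), Function('A')(942)) = Add(Add(-246280, Mul(-1601, -92), Mul(6, Pow(-92, 2))), Add(Rational(-24, 7), Mul(Rational(-15, 7), 942))) = Add(Add(-246280, 147292, Mul(6, 8464)), Add(Rational(-24, 7), Rational(-14130, 7))) = Add(Add(-246280, 147292, 50784), -2022) = Add(-48204, -2022) = -50226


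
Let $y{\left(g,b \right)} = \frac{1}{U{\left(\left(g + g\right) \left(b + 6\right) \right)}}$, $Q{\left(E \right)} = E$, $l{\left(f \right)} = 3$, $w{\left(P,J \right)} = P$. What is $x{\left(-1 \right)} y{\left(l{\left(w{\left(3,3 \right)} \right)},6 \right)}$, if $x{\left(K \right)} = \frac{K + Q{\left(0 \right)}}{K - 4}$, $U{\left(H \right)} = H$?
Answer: $\frac{1}{360} \approx 0.0027778$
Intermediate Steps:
$x{\left(K \right)} = \frac{K}{-4 + K}$ ($x{\left(K \right)} = \frac{K + 0}{K - 4} = \frac{K}{-4 + K}$)
$y{\left(g,b \right)} = \frac{1}{2 g \left(6 + b\right)}$ ($y{\left(g,b \right)} = \frac{1}{\left(g + g\right) \left(b + 6\right)} = \frac{1}{2 g \left(6 + b\right)}$)
$x{\left(-1 \right)} y{\left(l{\left(w{\left(3,3 \right)} \right)},6 \right)} = - \frac{1}{-4 - 1} \frac{1}{2 \cdot 3 \left(6 + 6\right)} = - \frac{1}{-5} \cdot \frac{1}{2} \cdot \frac{1}{3} \cdot \frac{1}{12} = \left(-1\right) \left(- \frac{1}{5}\right) \frac{1}{2} \cdot \frac{1}{3} \cdot \frac{1}{12} = \frac{1}{5} \cdot \frac{1}{72} = \frac{1}{360}$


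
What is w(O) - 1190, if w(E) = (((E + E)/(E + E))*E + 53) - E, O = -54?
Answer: -1137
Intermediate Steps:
w(E) = 53 (w(E) = (((2*E)/((2*E)))*E + 53) - E = (((2*E)*(1/(2*E)))*E + 53) - E = (1*E + 53) - E = (E + 53) - E = (53 + E) - E = 53)
w(O) - 1190 = 53 - 1190 = -1137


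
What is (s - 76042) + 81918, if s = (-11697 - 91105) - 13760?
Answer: -110686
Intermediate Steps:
s = -116562 (s = -102802 - 13760 = -116562)
(s - 76042) + 81918 = (-116562 - 76042) + 81918 = -192604 + 81918 = -110686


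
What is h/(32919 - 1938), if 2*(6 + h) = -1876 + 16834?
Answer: 2491/10327 ≈ 0.24121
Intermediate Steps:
h = 7473 (h = -6 + (-1876 + 16834)/2 = -6 + (1/2)*14958 = -6 + 7479 = 7473)
h/(32919 - 1938) = 7473/(32919 - 1938) = 7473/30981 = 7473*(1/30981) = 2491/10327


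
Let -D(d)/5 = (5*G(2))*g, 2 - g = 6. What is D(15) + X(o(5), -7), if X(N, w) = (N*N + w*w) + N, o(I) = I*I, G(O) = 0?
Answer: 699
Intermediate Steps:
g = -4 (g = 2 - 1*6 = 2 - 6 = -4)
o(I) = I²
D(d) = 0 (D(d) = -5*5*0*(-4) = -0*(-4) = -5*0 = 0)
X(N, w) = N + N² + w² (X(N, w) = (N² + w²) + N = N + N² + w²)
D(15) + X(o(5), -7) = 0 + (5² + (5²)² + (-7)²) = 0 + (25 + 25² + 49) = 0 + (25 + 625 + 49) = 0 + 699 = 699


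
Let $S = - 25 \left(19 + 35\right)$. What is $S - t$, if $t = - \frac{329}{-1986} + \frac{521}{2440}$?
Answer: $- \frac{3271860733}{2422920} \approx -1350.4$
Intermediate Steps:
$S = -1350$ ($S = \left(-25\right) 54 = -1350$)
$t = \frac{918733}{2422920}$ ($t = \left(-329\right) \left(- \frac{1}{1986}\right) + 521 \cdot \frac{1}{2440} = \frac{329}{1986} + \frac{521}{2440} = \frac{918733}{2422920} \approx 0.37918$)
$S - t = -1350 - \frac{918733}{2422920} = - \frac{3271860733}{2422920}$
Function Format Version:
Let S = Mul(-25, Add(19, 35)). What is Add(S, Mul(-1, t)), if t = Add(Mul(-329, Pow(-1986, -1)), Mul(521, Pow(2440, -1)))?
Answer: Rational(-3271860733, 2422920) ≈ -1350.4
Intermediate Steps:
S = -1350 (S = Mul(-25, 54) = -1350)
t = Rational(918733, 2422920) (t = Add(Mul(-329, Rational(-1, 1986)), Mul(521, Rational(1, 2440))) = Add(Rational(329, 1986), Rational(521, 2440)) = Rational(918733, 2422920) ≈ 0.37918)
Add(S, Mul(-1, t)) = Add(-1350, Mul(-1, Rational(918733, 2422920))) = Add(-1350, Rational(-918733, 2422920)) = Rational(-3271860733, 2422920)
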